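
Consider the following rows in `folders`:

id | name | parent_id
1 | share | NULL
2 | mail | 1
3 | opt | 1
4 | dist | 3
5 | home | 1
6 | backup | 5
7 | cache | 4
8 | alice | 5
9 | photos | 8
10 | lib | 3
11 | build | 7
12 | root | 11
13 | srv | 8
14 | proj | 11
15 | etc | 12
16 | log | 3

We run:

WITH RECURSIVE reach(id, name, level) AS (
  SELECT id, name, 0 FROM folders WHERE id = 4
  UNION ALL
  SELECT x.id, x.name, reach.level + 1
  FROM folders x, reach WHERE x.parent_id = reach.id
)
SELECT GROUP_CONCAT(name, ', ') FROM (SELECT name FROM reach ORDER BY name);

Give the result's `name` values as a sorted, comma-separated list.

Base: id=4 (dist) at level 0.
Iteration 1: rows with parent_id in {4} -> cache (id 7, level 1).
Iteration 2: rows with parent_id in {7} -> build (id 11, level 2).
Iteration 3: rows with parent_id in {11} -> root (id 12, level 3), proj (id 14, level 3).
Iteration 4: rows with parent_id in {12,14} -> etc (id 15, level 4).
Iteration 5: no rows with parent_id in {15}; recursion stops.

build, cache, dist, etc, proj, root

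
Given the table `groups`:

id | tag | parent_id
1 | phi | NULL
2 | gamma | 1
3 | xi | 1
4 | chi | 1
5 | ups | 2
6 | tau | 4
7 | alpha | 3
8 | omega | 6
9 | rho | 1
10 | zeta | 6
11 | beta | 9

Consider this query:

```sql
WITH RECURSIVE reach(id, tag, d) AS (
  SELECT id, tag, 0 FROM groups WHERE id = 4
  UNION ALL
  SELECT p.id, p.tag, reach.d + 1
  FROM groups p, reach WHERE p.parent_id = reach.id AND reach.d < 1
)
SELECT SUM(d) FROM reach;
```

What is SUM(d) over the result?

Base: id=4 (chi) at d 0.
Iteration 1: rows with parent_id in {4} -> tau (id 6, d 1).
Iteration 2: d < 1 fails for all current rows; recursion stops.
SUM(d) = 0 + 1 = 1.

1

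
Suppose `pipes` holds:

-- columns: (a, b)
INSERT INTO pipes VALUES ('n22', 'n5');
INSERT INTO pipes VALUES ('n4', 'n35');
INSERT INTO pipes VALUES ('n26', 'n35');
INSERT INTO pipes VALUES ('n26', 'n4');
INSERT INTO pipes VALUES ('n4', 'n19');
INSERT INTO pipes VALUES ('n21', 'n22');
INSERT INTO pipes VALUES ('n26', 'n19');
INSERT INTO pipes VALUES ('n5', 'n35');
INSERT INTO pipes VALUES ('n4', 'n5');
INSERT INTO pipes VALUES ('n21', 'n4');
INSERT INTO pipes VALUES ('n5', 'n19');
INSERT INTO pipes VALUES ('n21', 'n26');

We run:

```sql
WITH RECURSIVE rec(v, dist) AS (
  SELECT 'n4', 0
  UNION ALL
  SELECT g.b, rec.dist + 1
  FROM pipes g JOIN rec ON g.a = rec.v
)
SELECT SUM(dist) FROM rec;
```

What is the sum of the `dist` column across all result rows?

7

Base: (n4, dist=0).
Iteration 1: edges from {n4} -> (n19, dist=1), (n35, dist=1), (n5, dist=1).
Iteration 2: edges from {n19,n35,n5} -> (n19, dist=2), (n35, dist=2).
Iteration 3: no outgoing edges from {n19,n35}; recursion stops.
SUM(dist) = 0 + 1 + 1 + 1 + 2 + 2 = 7.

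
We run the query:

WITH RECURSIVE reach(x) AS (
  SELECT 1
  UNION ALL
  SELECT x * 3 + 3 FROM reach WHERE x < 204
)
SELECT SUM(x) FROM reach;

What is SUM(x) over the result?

901

Base: x=1.
Iteration 1: 1 < 204 holds -> x = 1 * 3 + 3 = 6.
Iteration 2: 6 < 204 holds -> x = 6 * 3 + 3 = 21.
Iteration 3: 21 < 204 holds -> x = 21 * 3 + 3 = 66.
Iteration 4: 66 < 204 holds -> x = 66 * 3 + 3 = 201.
Iteration 5: 201 < 204 holds -> x = 201 * 3 + 3 = 606.
Iteration 6: 606 < 204 fails; recursion stops.
SUM(x) = 1 + 6 + 21 + 66 + 201 + 606 = 901.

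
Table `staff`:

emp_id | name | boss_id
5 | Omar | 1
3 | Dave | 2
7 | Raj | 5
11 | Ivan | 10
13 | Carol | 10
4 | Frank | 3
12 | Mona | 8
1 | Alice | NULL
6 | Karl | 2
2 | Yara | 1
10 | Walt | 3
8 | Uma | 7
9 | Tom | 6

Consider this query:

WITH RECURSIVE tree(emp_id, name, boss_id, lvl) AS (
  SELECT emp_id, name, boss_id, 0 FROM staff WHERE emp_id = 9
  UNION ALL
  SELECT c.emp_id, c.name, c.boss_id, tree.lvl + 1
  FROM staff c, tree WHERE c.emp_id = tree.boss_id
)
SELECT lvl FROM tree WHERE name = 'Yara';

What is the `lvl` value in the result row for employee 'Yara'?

2

Base: emp_id=9 (Tom), boss_id=6, lvl 0.
Iteration 1: join on emp_id=6 -> Karl (id 6, boss_id=2, lvl 1).
Iteration 2: join on emp_id=2 -> Yara (id 2, boss_id=1, lvl 2).
Iteration 3: join on emp_id=1 -> Alice (id 1, boss_id=NULL, lvl 3).
Iteration 4: boss_id is NULL; no match; recursion stops.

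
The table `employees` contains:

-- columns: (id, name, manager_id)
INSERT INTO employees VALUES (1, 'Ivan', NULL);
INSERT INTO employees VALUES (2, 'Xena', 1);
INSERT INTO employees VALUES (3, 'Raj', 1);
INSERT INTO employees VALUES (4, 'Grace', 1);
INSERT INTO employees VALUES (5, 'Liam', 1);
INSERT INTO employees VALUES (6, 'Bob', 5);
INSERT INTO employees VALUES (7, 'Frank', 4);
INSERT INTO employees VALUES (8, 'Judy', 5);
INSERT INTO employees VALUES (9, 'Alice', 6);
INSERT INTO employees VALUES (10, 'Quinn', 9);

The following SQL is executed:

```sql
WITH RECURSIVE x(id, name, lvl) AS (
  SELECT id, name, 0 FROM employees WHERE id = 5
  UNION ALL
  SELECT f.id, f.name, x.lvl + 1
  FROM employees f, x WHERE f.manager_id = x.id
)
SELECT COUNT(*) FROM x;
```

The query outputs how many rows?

5

Base: id=5 (Liam) at lvl 0.
Iteration 1: rows with manager_id in {5} -> Bob (id 6, lvl 1), Judy (id 8, lvl 1).
Iteration 2: rows with manager_id in {6,8} -> Alice (id 9, lvl 2).
Iteration 3: rows with manager_id in {9} -> Quinn (id 10, lvl 3).
Iteration 4: no rows with manager_id in {10}; recursion stops.
Total rows emitted: 5.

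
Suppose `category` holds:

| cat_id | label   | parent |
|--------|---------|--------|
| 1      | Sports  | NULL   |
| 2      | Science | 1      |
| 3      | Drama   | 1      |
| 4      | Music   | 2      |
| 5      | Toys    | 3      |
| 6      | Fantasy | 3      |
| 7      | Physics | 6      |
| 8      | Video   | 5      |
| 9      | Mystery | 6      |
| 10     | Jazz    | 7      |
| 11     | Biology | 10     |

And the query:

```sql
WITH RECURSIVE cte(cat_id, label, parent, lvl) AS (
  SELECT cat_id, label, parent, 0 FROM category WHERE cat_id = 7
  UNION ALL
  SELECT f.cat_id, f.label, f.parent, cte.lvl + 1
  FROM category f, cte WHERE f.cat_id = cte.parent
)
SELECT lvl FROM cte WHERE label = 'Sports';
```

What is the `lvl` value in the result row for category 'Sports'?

3

Base: cat_id=7 (Physics), parent=6, lvl 0.
Iteration 1: join on cat_id=6 -> Fantasy (id 6, parent=3, lvl 1).
Iteration 2: join on cat_id=3 -> Drama (id 3, parent=1, lvl 2).
Iteration 3: join on cat_id=1 -> Sports (id 1, parent=NULL, lvl 3).
Iteration 4: parent is NULL; no match; recursion stops.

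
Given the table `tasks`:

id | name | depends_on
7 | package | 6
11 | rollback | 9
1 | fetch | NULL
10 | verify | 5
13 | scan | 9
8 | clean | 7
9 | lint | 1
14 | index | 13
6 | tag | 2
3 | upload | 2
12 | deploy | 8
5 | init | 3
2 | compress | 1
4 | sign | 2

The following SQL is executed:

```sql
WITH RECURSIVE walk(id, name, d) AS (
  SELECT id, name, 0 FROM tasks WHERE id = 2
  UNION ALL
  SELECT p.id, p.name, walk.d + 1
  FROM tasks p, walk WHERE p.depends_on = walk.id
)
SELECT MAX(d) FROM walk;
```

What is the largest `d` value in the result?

Base: id=2 (compress) at d 0.
Iteration 1: rows with depends_on in {2} -> upload (id 3, d 1), sign (id 4, d 1), tag (id 6, d 1).
Iteration 2: rows with depends_on in {3,4,6} -> init (id 5, d 2), package (id 7, d 2).
Iteration 3: rows with depends_on in {5,7} -> clean (id 8, d 3), verify (id 10, d 3).
Iteration 4: rows with depends_on in {8,10} -> deploy (id 12, d 4).
Iteration 5: no rows with depends_on in {12}; recursion stops.
d values: 0, 1, 1, 1, 2, 2, 3, 3, 4; the maximum is 4.

4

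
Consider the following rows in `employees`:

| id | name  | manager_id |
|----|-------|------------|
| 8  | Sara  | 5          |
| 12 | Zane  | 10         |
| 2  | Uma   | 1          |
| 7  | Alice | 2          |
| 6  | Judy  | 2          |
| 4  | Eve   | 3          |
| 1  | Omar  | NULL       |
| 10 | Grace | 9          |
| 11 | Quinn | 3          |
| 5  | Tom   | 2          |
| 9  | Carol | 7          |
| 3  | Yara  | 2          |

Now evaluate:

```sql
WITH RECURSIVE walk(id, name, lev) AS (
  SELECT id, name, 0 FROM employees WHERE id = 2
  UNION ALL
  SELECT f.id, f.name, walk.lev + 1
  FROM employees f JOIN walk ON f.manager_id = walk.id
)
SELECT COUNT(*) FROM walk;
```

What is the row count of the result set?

Base: id=2 (Uma) at lev 0.
Iteration 1: rows with manager_id in {2} -> Yara (id 3, lev 1), Tom (id 5, lev 1), Judy (id 6, lev 1), Alice (id 7, lev 1).
Iteration 2: rows with manager_id in {3,5,6,7} -> Eve (id 4, lev 2), Sara (id 8, lev 2), Carol (id 9, lev 2), Quinn (id 11, lev 2).
Iteration 3: rows with manager_id in {4,8,9,11} -> Grace (id 10, lev 3).
Iteration 4: rows with manager_id in {10} -> Zane (id 12, lev 4).
Iteration 5: no rows with manager_id in {12}; recursion stops.
Total rows emitted: 11.

11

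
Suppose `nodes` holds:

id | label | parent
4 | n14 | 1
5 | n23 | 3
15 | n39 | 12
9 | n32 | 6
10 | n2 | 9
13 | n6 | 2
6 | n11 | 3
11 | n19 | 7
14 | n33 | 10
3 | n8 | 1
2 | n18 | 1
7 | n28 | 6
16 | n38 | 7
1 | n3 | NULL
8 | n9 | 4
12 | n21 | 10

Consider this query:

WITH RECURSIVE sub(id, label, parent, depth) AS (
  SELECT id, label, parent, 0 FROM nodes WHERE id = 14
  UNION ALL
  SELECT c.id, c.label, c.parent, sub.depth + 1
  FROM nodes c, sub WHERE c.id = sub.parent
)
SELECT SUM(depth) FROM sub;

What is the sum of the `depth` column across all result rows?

15

Base: id=14 (n33), parent=10, depth 0.
Iteration 1: join on id=10 -> n2 (id 10, parent=9, depth 1).
Iteration 2: join on id=9 -> n32 (id 9, parent=6, depth 2).
Iteration 3: join on id=6 -> n11 (id 6, parent=3, depth 3).
Iteration 4: join on id=3 -> n8 (id 3, parent=1, depth 4).
Iteration 5: join on id=1 -> n3 (id 1, parent=NULL, depth 5).
Iteration 6: parent is NULL; no match; recursion stops.
SUM(depth) = 0 + 1 + 2 + 3 + 4 + 5 = 15.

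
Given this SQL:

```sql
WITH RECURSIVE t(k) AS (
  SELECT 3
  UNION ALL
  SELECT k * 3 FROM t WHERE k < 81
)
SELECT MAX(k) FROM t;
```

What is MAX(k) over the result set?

81

Base: k=3.
Iteration 1: 3 < 81 holds -> k = 3 * 3 = 9.
Iteration 2: 9 < 81 holds -> k = 9 * 3 = 27.
Iteration 3: 27 < 81 holds -> k = 27 * 3 = 81.
Iteration 4: 81 < 81 fails; recursion stops.
k values: 3, 9, 27, 81; the maximum is 81.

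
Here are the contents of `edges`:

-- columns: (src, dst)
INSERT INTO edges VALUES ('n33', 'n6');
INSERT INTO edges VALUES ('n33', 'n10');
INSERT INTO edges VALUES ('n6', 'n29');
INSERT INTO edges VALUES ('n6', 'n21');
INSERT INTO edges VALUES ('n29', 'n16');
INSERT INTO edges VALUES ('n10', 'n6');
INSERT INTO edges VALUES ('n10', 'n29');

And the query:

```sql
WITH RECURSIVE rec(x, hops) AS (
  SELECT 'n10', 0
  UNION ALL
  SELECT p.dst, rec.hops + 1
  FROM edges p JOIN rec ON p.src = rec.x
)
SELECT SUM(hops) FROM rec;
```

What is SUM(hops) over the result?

Base: (n10, hops=0).
Iteration 1: edges from {n10} -> (n29, hops=1), (n6, hops=1).
Iteration 2: edges from {n29,n6} -> (n16, hops=2), (n21, hops=2), (n29, hops=2).
Iteration 3: edges from {n16,n21,n29} -> (n16, hops=3).
Iteration 4: no outgoing edges from {n16}; recursion stops.
SUM(hops) = 0 + 1 + 1 + 2 + 2 + 2 + 3 = 11.

11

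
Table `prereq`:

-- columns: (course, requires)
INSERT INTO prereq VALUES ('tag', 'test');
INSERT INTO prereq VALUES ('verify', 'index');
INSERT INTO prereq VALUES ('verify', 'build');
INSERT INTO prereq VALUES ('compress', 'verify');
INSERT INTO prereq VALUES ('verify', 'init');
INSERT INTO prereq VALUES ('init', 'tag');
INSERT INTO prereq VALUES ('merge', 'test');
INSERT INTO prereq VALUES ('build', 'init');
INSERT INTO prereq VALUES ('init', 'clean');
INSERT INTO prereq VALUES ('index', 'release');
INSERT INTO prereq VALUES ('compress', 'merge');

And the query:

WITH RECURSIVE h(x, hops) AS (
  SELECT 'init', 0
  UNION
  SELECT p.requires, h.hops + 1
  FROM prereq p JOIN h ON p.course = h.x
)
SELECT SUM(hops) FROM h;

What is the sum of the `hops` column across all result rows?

Base: (init, hops=0).
Iteration 1: edges from {init} -> (clean, hops=1), (tag, hops=1).
Iteration 2: edges from {clean,tag} -> (test, hops=2).
Iteration 3: no outgoing edges from {test}; recursion stops.
SUM(hops) = 0 + 1 + 1 + 2 = 4.

4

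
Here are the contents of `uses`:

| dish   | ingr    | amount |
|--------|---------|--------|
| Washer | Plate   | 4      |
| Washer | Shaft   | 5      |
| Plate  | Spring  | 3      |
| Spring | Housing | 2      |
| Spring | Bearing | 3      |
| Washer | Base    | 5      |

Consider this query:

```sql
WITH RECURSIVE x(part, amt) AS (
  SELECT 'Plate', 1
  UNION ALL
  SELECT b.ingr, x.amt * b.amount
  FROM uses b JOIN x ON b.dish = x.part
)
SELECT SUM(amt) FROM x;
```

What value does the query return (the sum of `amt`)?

Base: (Plate, amt=1).
Iteration 1: components of {Plate} -> Spring = 1*3 = 3.
Iteration 2: components of {Spring} -> Bearing = 3*3 = 9, Housing = 3*2 = 6.
Iteration 3: no further components; recursion stops.
SUM(amt) = 1 + 3 + 6 + 9 = 19.

19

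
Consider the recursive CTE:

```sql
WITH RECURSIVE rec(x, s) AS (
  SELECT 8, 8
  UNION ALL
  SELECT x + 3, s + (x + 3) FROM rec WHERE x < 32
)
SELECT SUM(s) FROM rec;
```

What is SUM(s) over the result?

Base: x=8, s=8.
Iteration 1: 8 < 32 holds -> x = 8 + 3 = 11, s = 8 + 11 = 19.
Iteration 2: 11 < 32 holds -> x = 11 + 3 = 14, s = 19 + 14 = 33.
Iteration 3: 14 < 32 holds -> x = 14 + 3 = 17, s = 33 + 17 = 50.
Iteration 4: 17 < 32 holds -> x = 17 + 3 = 20, s = 50 + 20 = 70.
Iteration 5: 20 < 32 holds -> x = 20 + 3 = 23, s = 70 + 23 = 93.
Iteration 6: 23 < 32 holds -> x = 23 + 3 = 26, s = 93 + 26 = 119.
Iteration 7: 26 < 32 holds -> x = 26 + 3 = 29, s = 119 + 29 = 148.
Iteration 8: 29 < 32 holds -> x = 29 + 3 = 32, s = 148 + 32 = 180.
Iteration 9: 32 < 32 fails; recursion stops.
SUM(s) = 8 + 19 + 33 + 50 + 70 + 93 + 119 + 148 + 180 = 720.

720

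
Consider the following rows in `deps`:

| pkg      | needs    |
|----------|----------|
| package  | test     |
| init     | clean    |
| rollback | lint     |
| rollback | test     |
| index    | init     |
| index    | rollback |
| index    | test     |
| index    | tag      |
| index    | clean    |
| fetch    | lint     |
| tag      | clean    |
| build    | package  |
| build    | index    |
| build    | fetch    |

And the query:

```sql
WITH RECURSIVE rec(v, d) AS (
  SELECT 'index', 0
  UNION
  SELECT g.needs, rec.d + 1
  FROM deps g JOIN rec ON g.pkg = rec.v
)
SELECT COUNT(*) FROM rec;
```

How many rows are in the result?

Base: (index, d=0).
Iteration 1: edges from {index} -> (clean, d=1), (init, d=1), (rollback, d=1), (tag, d=1), (test, d=1).
Iteration 2: edges from {clean,init,rollback,tag,test} -> (clean, d=2), (lint, d=2), (test, d=2). [UNION drops 1 duplicate row(s)]
Iteration 3: no outgoing edges from {clean,lint,test}; recursion stops.
Total rows emitted: 9.

9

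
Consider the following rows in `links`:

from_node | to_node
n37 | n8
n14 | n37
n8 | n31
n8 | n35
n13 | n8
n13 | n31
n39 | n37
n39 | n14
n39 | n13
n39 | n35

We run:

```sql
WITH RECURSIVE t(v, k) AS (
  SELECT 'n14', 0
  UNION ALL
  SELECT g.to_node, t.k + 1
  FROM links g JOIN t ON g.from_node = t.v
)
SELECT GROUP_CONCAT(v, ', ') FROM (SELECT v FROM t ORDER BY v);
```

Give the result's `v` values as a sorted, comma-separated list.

n14, n31, n35, n37, n8

Base: (n14, k=0).
Iteration 1: edges from {n14} -> (n37, k=1).
Iteration 2: edges from {n37} -> (n8, k=2).
Iteration 3: edges from {n8} -> (n31, k=3), (n35, k=3).
Iteration 4: no outgoing edges from {n31,n35}; recursion stops.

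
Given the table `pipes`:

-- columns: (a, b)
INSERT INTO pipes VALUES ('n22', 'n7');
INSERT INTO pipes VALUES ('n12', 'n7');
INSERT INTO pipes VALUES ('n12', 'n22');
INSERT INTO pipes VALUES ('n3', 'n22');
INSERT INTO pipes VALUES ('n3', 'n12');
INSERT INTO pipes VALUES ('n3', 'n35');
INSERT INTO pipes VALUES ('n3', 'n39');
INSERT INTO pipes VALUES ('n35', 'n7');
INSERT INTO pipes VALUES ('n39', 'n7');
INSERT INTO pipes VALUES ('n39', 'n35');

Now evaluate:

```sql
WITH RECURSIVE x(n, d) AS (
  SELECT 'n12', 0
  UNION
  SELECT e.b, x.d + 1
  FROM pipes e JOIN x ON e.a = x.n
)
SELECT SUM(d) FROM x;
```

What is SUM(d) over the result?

4

Base: (n12, d=0).
Iteration 1: edges from {n12} -> (n22, d=1), (n7, d=1).
Iteration 2: edges from {n22,n7} -> (n7, d=2).
Iteration 3: no outgoing edges from {n7}; recursion stops.
SUM(d) = 0 + 1 + 1 + 2 = 4.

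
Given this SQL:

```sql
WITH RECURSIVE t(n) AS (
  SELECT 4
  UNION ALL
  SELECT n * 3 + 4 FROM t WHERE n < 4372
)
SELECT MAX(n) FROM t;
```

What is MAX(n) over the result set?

4372

Base: n=4.
Iteration 1: 4 < 4372 holds -> n = 4 * 3 + 4 = 16.
Iteration 2: 16 < 4372 holds -> n = 16 * 3 + 4 = 52.
Iteration 3: 52 < 4372 holds -> n = 52 * 3 + 4 = 160.
Iteration 4: 160 < 4372 holds -> n = 160 * 3 + 4 = 484.
Iteration 5: 484 < 4372 holds -> n = 484 * 3 + 4 = 1456.
Iteration 6: 1456 < 4372 holds -> n = 1456 * 3 + 4 = 4372.
Iteration 7: 4372 < 4372 fails; recursion stops.
n values: 4, 16, 52, 160, 484, 1456, 4372; the maximum is 4372.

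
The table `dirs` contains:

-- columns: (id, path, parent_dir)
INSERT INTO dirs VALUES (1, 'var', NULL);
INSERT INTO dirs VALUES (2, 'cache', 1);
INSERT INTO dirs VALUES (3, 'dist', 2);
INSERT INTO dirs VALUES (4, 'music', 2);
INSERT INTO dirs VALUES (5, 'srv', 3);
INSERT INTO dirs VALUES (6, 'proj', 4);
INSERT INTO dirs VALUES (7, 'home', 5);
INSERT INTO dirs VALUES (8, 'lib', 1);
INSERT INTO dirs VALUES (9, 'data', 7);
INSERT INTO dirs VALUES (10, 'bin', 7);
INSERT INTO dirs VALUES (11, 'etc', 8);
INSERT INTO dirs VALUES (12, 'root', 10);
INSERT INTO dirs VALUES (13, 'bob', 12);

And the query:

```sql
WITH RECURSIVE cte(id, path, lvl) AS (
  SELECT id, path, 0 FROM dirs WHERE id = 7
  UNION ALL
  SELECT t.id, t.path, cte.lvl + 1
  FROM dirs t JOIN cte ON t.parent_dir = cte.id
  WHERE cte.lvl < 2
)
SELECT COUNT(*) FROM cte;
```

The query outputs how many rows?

4

Base: id=7 (home) at lvl 0.
Iteration 1: rows with parent_dir in {7} -> data (id 9, lvl 1), bin (id 10, lvl 1).
Iteration 2: rows with parent_dir in {9,10} -> root (id 12, lvl 2).
Iteration 3: lvl < 2 fails for all current rows; recursion stops.
Total rows emitted: 4.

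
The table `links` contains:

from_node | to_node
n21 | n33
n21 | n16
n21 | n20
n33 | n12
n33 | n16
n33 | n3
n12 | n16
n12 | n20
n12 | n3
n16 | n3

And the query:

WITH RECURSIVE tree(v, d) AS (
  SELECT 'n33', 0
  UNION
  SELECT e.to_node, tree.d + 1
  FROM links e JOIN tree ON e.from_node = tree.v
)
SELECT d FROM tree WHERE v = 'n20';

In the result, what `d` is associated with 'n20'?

Base: (n33, d=0).
Iteration 1: edges from {n33} -> (n12, d=1), (n16, d=1), (n3, d=1).
Iteration 2: edges from {n12,n16,n3} -> (n16, d=2), (n20, d=2), (n3, d=2). [UNION drops 1 duplicate row(s)]
Iteration 3: edges from {n16,n20,n3} -> (n3, d=3).
Iteration 4: no outgoing edges from {n3}; recursion stops.

2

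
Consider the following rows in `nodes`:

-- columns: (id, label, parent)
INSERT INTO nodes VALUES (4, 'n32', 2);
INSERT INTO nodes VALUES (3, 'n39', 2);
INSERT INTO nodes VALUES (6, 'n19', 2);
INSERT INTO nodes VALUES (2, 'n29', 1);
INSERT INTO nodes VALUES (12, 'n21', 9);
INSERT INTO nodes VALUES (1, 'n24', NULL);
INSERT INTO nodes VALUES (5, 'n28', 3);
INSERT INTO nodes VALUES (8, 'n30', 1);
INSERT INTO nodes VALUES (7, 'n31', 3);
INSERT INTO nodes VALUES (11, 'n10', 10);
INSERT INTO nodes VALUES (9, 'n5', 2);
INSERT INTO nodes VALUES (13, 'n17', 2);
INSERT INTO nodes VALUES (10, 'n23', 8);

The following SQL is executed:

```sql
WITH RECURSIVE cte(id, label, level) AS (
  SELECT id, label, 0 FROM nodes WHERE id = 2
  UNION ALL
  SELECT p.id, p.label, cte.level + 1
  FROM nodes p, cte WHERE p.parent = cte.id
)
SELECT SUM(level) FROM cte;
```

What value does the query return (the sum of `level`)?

11

Base: id=2 (n29) at level 0.
Iteration 1: rows with parent in {2} -> n39 (id 3, level 1), n32 (id 4, level 1), n19 (id 6, level 1), n5 (id 9, level 1), n17 (id 13, level 1).
Iteration 2: rows with parent in {3,4,6,9,13} -> n28 (id 5, level 2), n31 (id 7, level 2), n21 (id 12, level 2).
Iteration 3: no rows with parent in {5,7,12}; recursion stops.
SUM(level) = 0 + 1 + 1 + 1 + 1 + 1 + 2 + 2 + 2 = 11.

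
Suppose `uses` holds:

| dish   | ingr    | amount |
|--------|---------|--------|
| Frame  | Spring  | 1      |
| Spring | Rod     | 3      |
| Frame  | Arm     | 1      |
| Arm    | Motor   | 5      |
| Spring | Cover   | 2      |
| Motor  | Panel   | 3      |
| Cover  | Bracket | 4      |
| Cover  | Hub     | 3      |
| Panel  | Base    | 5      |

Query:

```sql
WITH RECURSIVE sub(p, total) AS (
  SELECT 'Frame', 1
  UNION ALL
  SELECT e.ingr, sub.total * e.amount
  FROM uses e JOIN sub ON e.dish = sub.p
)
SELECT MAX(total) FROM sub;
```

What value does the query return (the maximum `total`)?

Base: (Frame, total=1).
Iteration 1: components of {Frame} -> Arm = 1*1 = 1, Spring = 1*1 = 1.
Iteration 2: components of {Arm,Spring} -> Cover = 1*2 = 2, Motor = 1*5 = 5, Rod = 1*3 = 3.
Iteration 3: components of {Cover,Motor,Rod} -> Bracket = 2*4 = 8, Hub = 2*3 = 6, Panel = 5*3 = 15.
Iteration 4: components of {Bracket,Hub,Panel} -> Base = 15*5 = 75.
Iteration 5: no further components; recursion stops.
total values: 1, 1, 1, 3, 2, 5, 8, 6, 15, 75; the maximum is 75.

75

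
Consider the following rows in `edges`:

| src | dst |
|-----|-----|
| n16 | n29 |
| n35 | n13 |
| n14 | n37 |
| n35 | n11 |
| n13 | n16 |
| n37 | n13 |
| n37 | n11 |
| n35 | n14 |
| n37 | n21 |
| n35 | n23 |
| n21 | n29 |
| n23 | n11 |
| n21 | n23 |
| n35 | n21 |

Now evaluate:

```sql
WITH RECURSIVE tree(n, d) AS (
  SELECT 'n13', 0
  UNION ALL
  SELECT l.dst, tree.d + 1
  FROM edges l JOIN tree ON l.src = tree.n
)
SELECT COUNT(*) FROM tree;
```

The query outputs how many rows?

Base: (n13, d=0).
Iteration 1: edges from {n13} -> (n16, d=1).
Iteration 2: edges from {n16} -> (n29, d=2).
Iteration 3: no outgoing edges from {n29}; recursion stops.
Total rows emitted: 3.

3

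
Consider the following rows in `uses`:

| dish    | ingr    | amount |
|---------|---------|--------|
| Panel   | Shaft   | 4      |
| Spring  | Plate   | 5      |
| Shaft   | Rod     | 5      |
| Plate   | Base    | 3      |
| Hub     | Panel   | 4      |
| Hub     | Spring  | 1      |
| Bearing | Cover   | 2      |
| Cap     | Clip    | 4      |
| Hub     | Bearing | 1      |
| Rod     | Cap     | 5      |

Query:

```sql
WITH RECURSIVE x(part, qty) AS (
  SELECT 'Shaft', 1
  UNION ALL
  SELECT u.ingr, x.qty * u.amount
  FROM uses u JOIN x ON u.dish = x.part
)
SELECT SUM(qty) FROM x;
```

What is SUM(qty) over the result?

131

Base: (Shaft, qty=1).
Iteration 1: components of {Shaft} -> Rod = 1*5 = 5.
Iteration 2: components of {Rod} -> Cap = 5*5 = 25.
Iteration 3: components of {Cap} -> Clip = 25*4 = 100.
Iteration 4: no further components; recursion stops.
SUM(qty) = 1 + 5 + 25 + 100 = 131.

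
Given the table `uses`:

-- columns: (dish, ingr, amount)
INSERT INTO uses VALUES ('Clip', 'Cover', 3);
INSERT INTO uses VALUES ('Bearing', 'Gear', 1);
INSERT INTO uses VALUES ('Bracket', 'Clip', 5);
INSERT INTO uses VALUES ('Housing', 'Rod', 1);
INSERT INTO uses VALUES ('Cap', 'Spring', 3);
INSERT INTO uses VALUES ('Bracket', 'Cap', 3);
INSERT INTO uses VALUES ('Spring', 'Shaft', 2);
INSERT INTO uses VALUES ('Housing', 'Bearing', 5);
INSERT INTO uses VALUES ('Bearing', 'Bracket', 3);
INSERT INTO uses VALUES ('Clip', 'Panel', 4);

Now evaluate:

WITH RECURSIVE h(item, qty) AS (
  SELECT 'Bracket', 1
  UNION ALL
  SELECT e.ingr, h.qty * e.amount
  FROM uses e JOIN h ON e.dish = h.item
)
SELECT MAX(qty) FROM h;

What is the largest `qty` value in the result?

Base: (Bracket, qty=1).
Iteration 1: components of {Bracket} -> Cap = 1*3 = 3, Clip = 1*5 = 5.
Iteration 2: components of {Cap,Clip} -> Cover = 5*3 = 15, Panel = 5*4 = 20, Spring = 3*3 = 9.
Iteration 3: components of {Cover,Panel,Spring} -> Shaft = 9*2 = 18.
Iteration 4: no further components; recursion stops.
qty values: 1, 5, 3, 15, 20, 9, 18; the maximum is 20.

20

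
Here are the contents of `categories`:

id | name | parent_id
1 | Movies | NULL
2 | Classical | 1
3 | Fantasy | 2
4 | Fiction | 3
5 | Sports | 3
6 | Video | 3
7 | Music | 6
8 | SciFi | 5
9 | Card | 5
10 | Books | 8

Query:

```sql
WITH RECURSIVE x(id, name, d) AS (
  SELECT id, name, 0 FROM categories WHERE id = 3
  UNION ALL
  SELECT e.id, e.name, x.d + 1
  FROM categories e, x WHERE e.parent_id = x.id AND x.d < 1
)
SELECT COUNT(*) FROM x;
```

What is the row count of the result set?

Base: id=3 (Fantasy) at d 0.
Iteration 1: rows with parent_id in {3} -> Fiction (id 4, d 1), Sports (id 5, d 1), Video (id 6, d 1).
Iteration 2: d < 1 fails for all current rows; recursion stops.
Total rows emitted: 4.

4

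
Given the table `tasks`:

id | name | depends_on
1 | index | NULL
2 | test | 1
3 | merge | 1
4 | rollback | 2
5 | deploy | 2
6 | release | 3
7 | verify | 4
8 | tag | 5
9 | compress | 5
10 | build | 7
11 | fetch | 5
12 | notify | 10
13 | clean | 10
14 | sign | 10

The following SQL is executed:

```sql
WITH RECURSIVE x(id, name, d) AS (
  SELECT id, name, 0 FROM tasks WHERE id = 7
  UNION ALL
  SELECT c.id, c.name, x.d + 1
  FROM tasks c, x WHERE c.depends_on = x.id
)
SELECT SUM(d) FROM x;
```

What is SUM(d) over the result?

Base: id=7 (verify) at d 0.
Iteration 1: rows with depends_on in {7} -> build (id 10, d 1).
Iteration 2: rows with depends_on in {10} -> notify (id 12, d 2), clean (id 13, d 2), sign (id 14, d 2).
Iteration 3: no rows with depends_on in {12,13,14}; recursion stops.
SUM(d) = 0 + 1 + 2 + 2 + 2 = 7.

7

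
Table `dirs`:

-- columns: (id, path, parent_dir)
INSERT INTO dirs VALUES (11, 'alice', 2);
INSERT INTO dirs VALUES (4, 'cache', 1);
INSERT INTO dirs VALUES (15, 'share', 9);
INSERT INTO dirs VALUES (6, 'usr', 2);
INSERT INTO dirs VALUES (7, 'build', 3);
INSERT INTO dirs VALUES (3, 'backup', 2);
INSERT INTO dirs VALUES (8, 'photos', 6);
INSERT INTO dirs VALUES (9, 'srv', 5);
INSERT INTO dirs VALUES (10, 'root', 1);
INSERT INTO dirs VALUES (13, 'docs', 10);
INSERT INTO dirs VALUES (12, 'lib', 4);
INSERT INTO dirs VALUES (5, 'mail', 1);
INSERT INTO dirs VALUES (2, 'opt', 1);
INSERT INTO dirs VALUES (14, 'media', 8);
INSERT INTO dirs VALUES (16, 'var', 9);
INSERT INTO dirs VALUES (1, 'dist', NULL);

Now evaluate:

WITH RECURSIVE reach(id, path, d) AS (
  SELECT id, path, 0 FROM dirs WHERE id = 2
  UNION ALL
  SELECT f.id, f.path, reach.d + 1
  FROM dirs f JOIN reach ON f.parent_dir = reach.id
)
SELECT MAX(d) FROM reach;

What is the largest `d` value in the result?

Base: id=2 (opt) at d 0.
Iteration 1: rows with parent_dir in {2} -> backup (id 3, d 1), usr (id 6, d 1), alice (id 11, d 1).
Iteration 2: rows with parent_dir in {3,6,11} -> build (id 7, d 2), photos (id 8, d 2).
Iteration 3: rows with parent_dir in {7,8} -> media (id 14, d 3).
Iteration 4: no rows with parent_dir in {14}; recursion stops.
d values: 0, 1, 1, 1, 2, 2, 3; the maximum is 3.

3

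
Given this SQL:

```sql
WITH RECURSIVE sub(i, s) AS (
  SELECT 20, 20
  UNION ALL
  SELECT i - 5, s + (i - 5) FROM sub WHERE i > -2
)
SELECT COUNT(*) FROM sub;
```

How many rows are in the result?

Base: i=20, s=20.
Iteration 1: 20 > -2 holds -> i = 20 - 5 = 15, s = 20 + 15 = 35.
Iteration 2: 15 > -2 holds -> i = 15 - 5 = 10, s = 35 + 10 = 45.
Iteration 3: 10 > -2 holds -> i = 10 - 5 = 5, s = 45 + 5 = 50.
Iteration 4: 5 > -2 holds -> i = 5 - 5 = 0, s = 50 + 0 = 50.
Iteration 5: 0 > -2 holds -> i = 0 - 5 = -5, s = 50 + -5 = 45.
Iteration 6: -5 > -2 fails; recursion stops.
Total rows emitted: 6.

6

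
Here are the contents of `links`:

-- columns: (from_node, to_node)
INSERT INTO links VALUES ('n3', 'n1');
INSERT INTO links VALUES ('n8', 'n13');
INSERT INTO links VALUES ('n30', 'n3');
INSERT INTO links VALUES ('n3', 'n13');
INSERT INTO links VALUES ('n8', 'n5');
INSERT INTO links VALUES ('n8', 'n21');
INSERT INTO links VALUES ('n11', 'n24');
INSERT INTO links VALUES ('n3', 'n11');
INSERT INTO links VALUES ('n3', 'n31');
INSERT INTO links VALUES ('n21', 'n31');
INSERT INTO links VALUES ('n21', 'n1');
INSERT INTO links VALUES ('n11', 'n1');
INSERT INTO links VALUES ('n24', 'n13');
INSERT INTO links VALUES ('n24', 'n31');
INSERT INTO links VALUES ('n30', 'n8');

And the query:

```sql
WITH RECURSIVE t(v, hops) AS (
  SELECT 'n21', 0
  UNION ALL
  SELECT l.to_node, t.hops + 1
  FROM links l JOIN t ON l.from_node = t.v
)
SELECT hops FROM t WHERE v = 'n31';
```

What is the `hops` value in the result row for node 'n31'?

Base: (n21, hops=0).
Iteration 1: edges from {n21} -> (n1, hops=1), (n31, hops=1).
Iteration 2: no outgoing edges from {n1,n31}; recursion stops.

1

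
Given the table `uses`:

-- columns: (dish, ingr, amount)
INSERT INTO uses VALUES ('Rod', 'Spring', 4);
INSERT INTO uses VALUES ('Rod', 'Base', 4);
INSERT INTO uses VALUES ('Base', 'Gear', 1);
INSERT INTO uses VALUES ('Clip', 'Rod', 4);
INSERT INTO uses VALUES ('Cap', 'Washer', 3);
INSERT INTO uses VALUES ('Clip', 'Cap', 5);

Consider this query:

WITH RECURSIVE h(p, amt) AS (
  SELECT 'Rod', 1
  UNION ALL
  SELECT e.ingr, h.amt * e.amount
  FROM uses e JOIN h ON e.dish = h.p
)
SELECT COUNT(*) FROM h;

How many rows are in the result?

4

Base: (Rod, amt=1).
Iteration 1: components of {Rod} -> Base = 1*4 = 4, Spring = 1*4 = 4.
Iteration 2: components of {Base,Spring} -> Gear = 4*1 = 4.
Iteration 3: no further components; recursion stops.
Total rows emitted: 4.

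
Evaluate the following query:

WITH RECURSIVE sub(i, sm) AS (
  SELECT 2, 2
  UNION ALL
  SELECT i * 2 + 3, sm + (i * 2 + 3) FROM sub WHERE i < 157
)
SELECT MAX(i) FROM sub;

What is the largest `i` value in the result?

Base: i=2, sm=2.
Iteration 1: 2 < 157 holds -> i = 2 * 2 + 3 = 7, sm = 2 + 7 = 9.
Iteration 2: 7 < 157 holds -> i = 7 * 2 + 3 = 17, sm = 9 + 17 = 26.
Iteration 3: 17 < 157 holds -> i = 17 * 2 + 3 = 37, sm = 26 + 37 = 63.
Iteration 4: 37 < 157 holds -> i = 37 * 2 + 3 = 77, sm = 63 + 77 = 140.
Iteration 5: 77 < 157 holds -> i = 77 * 2 + 3 = 157, sm = 140 + 157 = 297.
Iteration 6: 157 < 157 fails; recursion stops.
i values: 2, 7, 17, 37, 77, 157; the maximum is 157.

157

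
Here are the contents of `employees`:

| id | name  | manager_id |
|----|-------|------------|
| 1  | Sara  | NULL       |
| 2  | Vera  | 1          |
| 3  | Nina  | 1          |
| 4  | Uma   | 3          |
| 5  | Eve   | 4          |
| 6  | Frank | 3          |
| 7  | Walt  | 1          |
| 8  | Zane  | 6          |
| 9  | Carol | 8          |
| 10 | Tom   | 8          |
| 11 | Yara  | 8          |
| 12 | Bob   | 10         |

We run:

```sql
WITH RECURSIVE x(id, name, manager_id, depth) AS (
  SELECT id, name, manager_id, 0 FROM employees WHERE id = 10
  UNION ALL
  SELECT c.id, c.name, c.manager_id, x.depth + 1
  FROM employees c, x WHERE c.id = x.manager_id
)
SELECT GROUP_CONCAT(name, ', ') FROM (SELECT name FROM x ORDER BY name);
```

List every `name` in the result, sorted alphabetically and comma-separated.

Base: id=10 (Tom), manager_id=8, depth 0.
Iteration 1: join on id=8 -> Zane (id 8, manager_id=6, depth 1).
Iteration 2: join on id=6 -> Frank (id 6, manager_id=3, depth 2).
Iteration 3: join on id=3 -> Nina (id 3, manager_id=1, depth 3).
Iteration 4: join on id=1 -> Sara (id 1, manager_id=NULL, depth 4).
Iteration 5: manager_id is NULL; no match; recursion stops.

Frank, Nina, Sara, Tom, Zane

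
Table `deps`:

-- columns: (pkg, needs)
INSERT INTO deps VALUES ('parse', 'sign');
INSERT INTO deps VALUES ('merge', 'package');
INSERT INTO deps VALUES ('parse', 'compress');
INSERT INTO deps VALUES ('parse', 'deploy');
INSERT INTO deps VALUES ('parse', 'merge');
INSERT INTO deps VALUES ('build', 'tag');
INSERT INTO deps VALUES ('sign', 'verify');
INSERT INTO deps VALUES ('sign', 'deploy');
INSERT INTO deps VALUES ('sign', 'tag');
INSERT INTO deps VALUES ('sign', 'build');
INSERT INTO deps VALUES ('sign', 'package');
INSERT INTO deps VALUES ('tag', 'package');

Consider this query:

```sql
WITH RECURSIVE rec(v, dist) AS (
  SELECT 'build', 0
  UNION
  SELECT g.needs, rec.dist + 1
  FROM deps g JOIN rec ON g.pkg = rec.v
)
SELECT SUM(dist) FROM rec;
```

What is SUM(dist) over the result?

3

Base: (build, dist=0).
Iteration 1: edges from {build} -> (tag, dist=1).
Iteration 2: edges from {tag} -> (package, dist=2).
Iteration 3: no outgoing edges from {package}; recursion stops.
SUM(dist) = 0 + 1 + 2 = 3.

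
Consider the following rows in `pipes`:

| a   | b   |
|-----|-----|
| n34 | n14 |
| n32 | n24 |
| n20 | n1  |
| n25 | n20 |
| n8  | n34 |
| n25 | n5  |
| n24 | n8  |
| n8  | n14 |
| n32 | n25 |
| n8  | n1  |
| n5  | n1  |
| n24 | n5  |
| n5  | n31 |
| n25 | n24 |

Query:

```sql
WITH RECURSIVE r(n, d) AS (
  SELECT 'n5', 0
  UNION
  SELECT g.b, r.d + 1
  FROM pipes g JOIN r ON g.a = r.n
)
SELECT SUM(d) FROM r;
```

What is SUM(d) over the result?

2

Base: (n5, d=0).
Iteration 1: edges from {n5} -> (n1, d=1), (n31, d=1).
Iteration 2: no outgoing edges from {n1,n31}; recursion stops.
SUM(d) = 0 + 1 + 1 = 2.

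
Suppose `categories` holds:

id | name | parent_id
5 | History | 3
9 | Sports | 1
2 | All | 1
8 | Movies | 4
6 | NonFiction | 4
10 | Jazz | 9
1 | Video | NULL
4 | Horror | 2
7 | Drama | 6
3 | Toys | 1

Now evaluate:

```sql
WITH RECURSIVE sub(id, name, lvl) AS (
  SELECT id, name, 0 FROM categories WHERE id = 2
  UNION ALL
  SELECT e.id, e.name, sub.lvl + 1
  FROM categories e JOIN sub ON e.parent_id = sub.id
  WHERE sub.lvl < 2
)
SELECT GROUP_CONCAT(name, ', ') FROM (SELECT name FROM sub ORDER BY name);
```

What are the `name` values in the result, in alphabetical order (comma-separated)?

All, Horror, Movies, NonFiction

Base: id=2 (All) at lvl 0.
Iteration 1: rows with parent_id in {2} -> Horror (id 4, lvl 1).
Iteration 2: rows with parent_id in {4} -> NonFiction (id 6, lvl 2), Movies (id 8, lvl 2).
Iteration 3: lvl < 2 fails for all current rows; recursion stops.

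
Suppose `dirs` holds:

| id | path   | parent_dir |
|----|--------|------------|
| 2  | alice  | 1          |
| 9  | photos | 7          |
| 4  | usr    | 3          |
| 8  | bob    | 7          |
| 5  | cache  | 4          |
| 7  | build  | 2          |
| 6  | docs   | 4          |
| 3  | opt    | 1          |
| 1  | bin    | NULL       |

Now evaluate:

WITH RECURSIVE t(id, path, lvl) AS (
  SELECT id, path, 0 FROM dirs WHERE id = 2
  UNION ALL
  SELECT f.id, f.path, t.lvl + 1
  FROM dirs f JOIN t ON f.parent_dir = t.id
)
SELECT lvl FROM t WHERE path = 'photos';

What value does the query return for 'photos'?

2

Base: id=2 (alice) at lvl 0.
Iteration 1: rows with parent_dir in {2} -> build (id 7, lvl 1).
Iteration 2: rows with parent_dir in {7} -> bob (id 8, lvl 2), photos (id 9, lvl 2).
Iteration 3: no rows with parent_dir in {8,9}; recursion stops.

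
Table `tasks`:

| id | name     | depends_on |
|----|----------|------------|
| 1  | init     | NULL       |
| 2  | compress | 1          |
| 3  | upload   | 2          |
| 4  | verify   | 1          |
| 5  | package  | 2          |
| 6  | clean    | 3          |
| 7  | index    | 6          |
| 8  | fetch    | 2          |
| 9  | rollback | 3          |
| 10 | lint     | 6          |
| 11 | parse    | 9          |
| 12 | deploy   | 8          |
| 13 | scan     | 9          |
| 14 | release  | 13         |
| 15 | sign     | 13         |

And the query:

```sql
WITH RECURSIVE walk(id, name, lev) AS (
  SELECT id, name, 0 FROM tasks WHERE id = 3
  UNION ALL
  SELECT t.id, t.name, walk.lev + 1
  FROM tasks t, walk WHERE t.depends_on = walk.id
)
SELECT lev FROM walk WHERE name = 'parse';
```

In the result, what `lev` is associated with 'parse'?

Base: id=3 (upload) at lev 0.
Iteration 1: rows with depends_on in {3} -> clean (id 6, lev 1), rollback (id 9, lev 1).
Iteration 2: rows with depends_on in {6,9} -> index (id 7, lev 2), lint (id 10, lev 2), parse (id 11, lev 2), scan (id 13, lev 2).
Iteration 3: rows with depends_on in {7,10,11,13} -> release (id 14, lev 3), sign (id 15, lev 3).
Iteration 4: no rows with depends_on in {14,15}; recursion stops.

2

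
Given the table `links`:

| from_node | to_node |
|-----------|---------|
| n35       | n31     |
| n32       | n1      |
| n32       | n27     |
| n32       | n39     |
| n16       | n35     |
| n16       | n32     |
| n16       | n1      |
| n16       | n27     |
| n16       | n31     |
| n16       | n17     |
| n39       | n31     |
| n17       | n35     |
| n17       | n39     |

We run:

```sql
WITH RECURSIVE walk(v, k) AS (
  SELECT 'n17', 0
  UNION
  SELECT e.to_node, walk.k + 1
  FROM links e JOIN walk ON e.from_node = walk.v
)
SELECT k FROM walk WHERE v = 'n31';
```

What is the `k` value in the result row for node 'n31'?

2

Base: (n17, k=0).
Iteration 1: edges from {n17} -> (n35, k=1), (n39, k=1).
Iteration 2: edges from {n35,n39} -> (n31, k=2). [UNION drops 1 duplicate row(s)]
Iteration 3: no outgoing edges from {n31}; recursion stops.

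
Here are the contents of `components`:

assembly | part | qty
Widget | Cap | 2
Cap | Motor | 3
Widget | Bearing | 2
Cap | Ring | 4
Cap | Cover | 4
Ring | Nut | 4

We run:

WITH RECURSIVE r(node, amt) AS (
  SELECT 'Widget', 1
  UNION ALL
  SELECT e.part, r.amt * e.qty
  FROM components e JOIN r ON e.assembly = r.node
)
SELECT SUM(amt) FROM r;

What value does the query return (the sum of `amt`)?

59

Base: (Widget, amt=1).
Iteration 1: components of {Widget} -> Bearing = 1*2 = 2, Cap = 1*2 = 2.
Iteration 2: components of {Bearing,Cap} -> Cover = 2*4 = 8, Motor = 2*3 = 6, Ring = 2*4 = 8.
Iteration 3: components of {Cover,Motor,Ring} -> Nut = 8*4 = 32.
Iteration 4: no further components; recursion stops.
SUM(amt) = 1 + 2 + 2 + 6 + 8 + 8 + 32 = 59.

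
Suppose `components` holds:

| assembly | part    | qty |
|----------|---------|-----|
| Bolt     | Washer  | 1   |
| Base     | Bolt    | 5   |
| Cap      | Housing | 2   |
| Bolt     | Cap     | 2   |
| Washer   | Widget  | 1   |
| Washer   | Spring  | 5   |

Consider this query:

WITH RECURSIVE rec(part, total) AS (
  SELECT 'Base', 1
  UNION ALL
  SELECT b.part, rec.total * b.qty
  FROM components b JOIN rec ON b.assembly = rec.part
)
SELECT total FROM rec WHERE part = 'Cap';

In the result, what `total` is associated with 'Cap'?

Base: (Base, total=1).
Iteration 1: components of {Base} -> Bolt = 1*5 = 5.
Iteration 2: components of {Bolt} -> Cap = 5*2 = 10, Washer = 5*1 = 5.
Iteration 3: components of {Cap,Washer} -> Housing = 10*2 = 20, Spring = 5*5 = 25, Widget = 5*1 = 5.
Iteration 4: no further components; recursion stops.

10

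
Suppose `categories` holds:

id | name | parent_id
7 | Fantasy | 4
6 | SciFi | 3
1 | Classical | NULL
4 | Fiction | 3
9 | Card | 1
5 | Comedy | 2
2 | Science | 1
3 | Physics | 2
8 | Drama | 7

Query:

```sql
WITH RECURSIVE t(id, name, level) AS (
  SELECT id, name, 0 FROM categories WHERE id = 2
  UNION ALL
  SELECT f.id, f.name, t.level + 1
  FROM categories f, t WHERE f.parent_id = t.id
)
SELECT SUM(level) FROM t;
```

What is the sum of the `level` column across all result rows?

13

Base: id=2 (Science) at level 0.
Iteration 1: rows with parent_id in {2} -> Physics (id 3, level 1), Comedy (id 5, level 1).
Iteration 2: rows with parent_id in {3,5} -> Fiction (id 4, level 2), SciFi (id 6, level 2).
Iteration 3: rows with parent_id in {4,6} -> Fantasy (id 7, level 3).
Iteration 4: rows with parent_id in {7} -> Drama (id 8, level 4).
Iteration 5: no rows with parent_id in {8}; recursion stops.
SUM(level) = 0 + 1 + 1 + 2 + 2 + 3 + 4 = 13.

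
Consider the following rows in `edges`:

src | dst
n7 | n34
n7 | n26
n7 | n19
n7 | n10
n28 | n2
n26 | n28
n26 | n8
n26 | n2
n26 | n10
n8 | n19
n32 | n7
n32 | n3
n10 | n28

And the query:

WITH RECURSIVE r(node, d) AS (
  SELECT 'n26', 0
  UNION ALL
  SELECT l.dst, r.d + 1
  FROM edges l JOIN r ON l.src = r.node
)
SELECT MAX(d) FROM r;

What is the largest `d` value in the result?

3

Base: (n26, d=0).
Iteration 1: edges from {n26} -> (n10, d=1), (n2, d=1), (n28, d=1), (n8, d=1).
Iteration 2: edges from {n10,n2,n28,n8} -> (n19, d=2), (n2, d=2), (n28, d=2).
Iteration 3: edges from {n19,n2,n28} -> (n2, d=3).
Iteration 4: no outgoing edges from {n2}; recursion stops.
d values: 0, 1, 1, 1, 1, 2, 2, 2, 3; the maximum is 3.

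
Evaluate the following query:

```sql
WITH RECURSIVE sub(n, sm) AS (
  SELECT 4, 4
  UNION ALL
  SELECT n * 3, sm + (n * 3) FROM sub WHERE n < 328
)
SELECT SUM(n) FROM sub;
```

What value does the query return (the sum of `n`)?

1456

Base: n=4, sm=4.
Iteration 1: 4 < 328 holds -> n = 4 * 3 = 12, sm = 4 + 12 = 16.
Iteration 2: 12 < 328 holds -> n = 12 * 3 = 36, sm = 16 + 36 = 52.
Iteration 3: 36 < 328 holds -> n = 36 * 3 = 108, sm = 52 + 108 = 160.
Iteration 4: 108 < 328 holds -> n = 108 * 3 = 324, sm = 160 + 324 = 484.
Iteration 5: 324 < 328 holds -> n = 324 * 3 = 972, sm = 484 + 972 = 1456.
Iteration 6: 972 < 328 fails; recursion stops.
SUM(n) = 4 + 12 + 36 + 108 + 324 + 972 = 1456.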